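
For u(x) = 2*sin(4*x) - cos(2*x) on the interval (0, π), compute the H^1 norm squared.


||u||_{H^1(0,π)}^2 = 73*π/2

u'(x) = 2*sin(2*x) + 8*cos(4*x).
Expand u² and (u')² and integrate term by term on (0, π), using: for integers n ≥ 1, ∫_0^π sin²(nx) dx = ∫_0^π cos²(nx) dx = π/2; for n ≠ n', ∫_0^π sin(nx)sin(n'x) dx = ∫_0^π cos(nx)cos(n'x) dx = 0; and by product-to-sum, ∫_0^π sin(nx)cos(n'x) dx = ½∫_0^π [sin((n+n')x) + sin((n−n')x)] dx, which is 0 when n+n' is even and 2n/(n²−n'²) when n+n' is odd (it need not vanish on (0, π)).
  u² squared terms: (-1)²·∫cos(2x)² dx = 1·π/2 = π/2;  (2)²·∫sin(4x)² dx = 4·π/2 = 2*π.
  u² cross terms: 2·(-1)·(2)·∫cos(2x)·sin(4x) dx = -4·(0) = 0.
  So ∫_0^π u² dx = π/2 + 2*π + 0 = 5*π/2.
  (u')² squared terms: (2)²·∫sin(2x)² dx = 4·π/2 = 2*π;  (8)²·∫cos(4x)² dx = 64·π/2 = 32*π.
  (u')² cross terms: 2·(2)·(8)·∫sin(2x)·cos(4x) dx = 32·(0) = 0.
  So ∫_0^π (u')² dx = 2*π + 32*π + 0 = 34*π.
||u||_{H^1}^2 = (5*π/2) + (34*π) = 73*π/2.


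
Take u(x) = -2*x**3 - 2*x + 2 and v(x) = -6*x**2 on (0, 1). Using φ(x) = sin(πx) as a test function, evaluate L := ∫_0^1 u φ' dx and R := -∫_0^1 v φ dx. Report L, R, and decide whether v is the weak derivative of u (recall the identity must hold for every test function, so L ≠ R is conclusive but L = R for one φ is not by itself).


LHS = -24/π^3 + 10/π, RHS = -24/π^3 + 6/π. No, v is not the weak derivative of u.

u(x) = -2*x**3 - 2*x + 2, classical derivative u'(x) = -6*x**2 - 2.
φ(x) = sin(πx), so φ'(x) = π*cos(π*x).
Note φ(0) = φ(1) = 0, so the boundary term u·φ vanishes.
LHS = ∫_0^1 u(x) φ'(x) dx = ∫_0^1 (-2*π*x^3*cos(π*x) - 2*π*x*cos(π*x) + 2*π*cos(π*x)) dx. Term by term:
  ∫_0^1 2*π*cos(π*x) dx = 0;  ∫_0^1 -2*π*x*cos(π*x) dx = 4/π;  ∫_0^1 -2*π*x^3*cos(π*x) dx = -24/π^3 + 6/π.
Sum: 0 + 4/π + -24/π^3 + 6/π = -24/π^3 + 10/π.
So LHS = -24/π^3 + 10/π.
∫_0^1 v(x) φ(x) dx = ∫_0^1 (-6*x^2*sin(π*x)) dx. Term by term:
  ∫_0^1 -6*x^2*sin(π*x) dx = -6/π + 24/π^3.
So RHS = -∫_0^1 v(x) φ(x) dx = -24/π^3 + 6/π.
LHS − RHS = 4/π ≠ 0, so the identity fails.
(For a valid weak derivative the identity must hold for EVERY test function, in particular this one. The failure shows v is NOT the weak derivative of u.)
Correct weak derivative would be u'(x) = -6*x**2 - 2.


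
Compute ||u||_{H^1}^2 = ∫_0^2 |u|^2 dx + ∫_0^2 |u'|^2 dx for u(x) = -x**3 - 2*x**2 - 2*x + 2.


||u||_{H^1}^2 = 39664/105

The H^1 norm (squared) on an interval (0, L) is
  ||u||_{H^1}^2 = ∫_0^L u(x)^2 dx + ∫_0^L u'(x)^2 dx.
Compute u'(x) = -3*x**2 - 4*x - 2.
Then u(x)^2 = x**6 + 4*x**5 + 8*x**4 + 4*x**3 - 4*x**2 - 8*x + 4 and u'(x)^2 = 9*x**4 + 24*x**3 + 28*x**2 + 16*x + 4.
Integrate each monomial from 0 to 2 using ∫_0^2 c·x^n dx = c·2^(n+1)/(n+1):
  ∫_0^2 u(x)^2 dx = ∫_0^2 (x^6 + 4*x^5 + 8*x^4 + 4*x^3 - 4*x^2 - 8*x + 4) dx. Term by term:
    ∫_0^2 x^6 dx = 128/7;  ∫_0^2 4*x^5 dx = 128/3;  ∫_0^2 8*x^4 dx = 256/5;
    ∫_0^2 4*x^3 dx = 16;  ∫_0^2 -4*x^2 dx = -32/3;  ∫_0^2 -8*x dx = -16;
    ∫_0^2 4 dx = 8.
  Sum: 128/7 + 128/3 + 256/5 + 16 − 32/3 − 16 + 8 = 3832/35.
  ∫_0^2 u'(x)^2 dx = ∫_0^2 (9*x^4 + 24*x^3 + 28*x^2 + 16*x + 4) dx. Term by term:
    ∫_0^2 9*x^4 dx = 288/5;  ∫_0^2 24*x^3 dx = 96;  ∫_0^2 28*x^2 dx = 224/3;
    ∫_0^2 16*x dx = 32;  ∫_0^2 4 dx = 8.
  Sum: 288/5 + 96 + 224/3 + 32 + 8 = 4024/15.
Adding: ||u||_{H^1}^2 = 3832/35 + 4024/15 = 39664/105.


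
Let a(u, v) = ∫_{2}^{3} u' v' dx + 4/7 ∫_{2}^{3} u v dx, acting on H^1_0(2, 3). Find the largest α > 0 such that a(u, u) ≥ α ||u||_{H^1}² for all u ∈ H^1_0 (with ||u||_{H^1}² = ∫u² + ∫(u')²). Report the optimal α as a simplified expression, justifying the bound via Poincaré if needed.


α = (4/7 + π^2)/(1 + π^2)

Coercivity of a(·,·) on H^1_0(2, 3) means a(u, u) ≥ α ||u||_{H^1}² for every u ∈ H^1_0.
The interval has length L = 1, and Poincaré/coercivity depend only on L. Here a(u, u) = ∫(u')² + (4/7)·∫u².
Here 0 < c = 4/7 < 1. The condition a(u,u) ≥ α||u||_{H^1}² reads (1−α)∫(u')² ≥ (α−c)∫u². Any admissible α is ≤ 1 (rapidly oscillating u have ∫u²/∫(u')² → 0), and α = 1 would force 0 ≥ (1−c)∫u², impossible since c < 1; so 1−α > 0. By the sharp Poincaré inequality on H^1_0 of an interval of length L, ∫(u')² ≥ (π/L)²∫u² with equality for the first sine mode sin(π(x−x₀)/L) (x₀ the left endpoint), so the inequality holds for all u iff (1−α)(π/L)² ≥ α − c, i.e. α ≤ ((π/L)² + c)/((π/L)² + 1) = (1 + c(L/π)²)/(1 + (L/π)²). With (π/L)² = π^2 and c = 4/7, the largest admissible constant is α = ((π/L)² + c)/((π/L)² + 1).
Simplifying, α = (4/7 + π^2)/(1 + π^2).


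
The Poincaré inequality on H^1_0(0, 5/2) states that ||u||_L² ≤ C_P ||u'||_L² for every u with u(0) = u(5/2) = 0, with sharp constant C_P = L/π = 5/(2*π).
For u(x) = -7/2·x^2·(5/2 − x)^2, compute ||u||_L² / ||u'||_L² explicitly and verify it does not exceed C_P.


||u||_L² / ||u'||_L² = 5*sqrt(3)/12 < C_P = 5/(2*π).

u(x) = -7/2·x^2·(5/2 − x)^2, so u'(x) = 7*x*(-8*x^2 + 30*x - 25)/4.
u(x) = -7/2·x^2·(5/2 − x)^2 vanishes at x = 0 and x = 5/2, so u ∈ H^1_0(0, 5/2). Differentiate via the product rule and integrate the resulting polynomials term by term.
  ∫_0^5/2 u² dx = ∫_0^5/2 (49*x^8/4 - 245*x^7/2 + 3675*x^6/8 - 6125*x^5/8 + 30625*x^4/64) dx. Term by term:
    ∫_0^5/2 49*x^8/4 dx = 95703125/18432;  ∫_0^5/2 -245*x^7/2 dx = -95703125/4096;  ∫_0^5/2 3675*x^6/8 dx = 41015625/1024;
    ∫_0^5/2 -6125*x^5/8 dx = -95703125/3072;  ∫_0^5/2 30625*x^4/64 dx = 19140625/2048.
  Sum: 95703125/18432 − 95703125/4096 + 41015625/1024 − 95703125/3072 + 19140625/2048 = 2734375/36864.
  ∫_0^5/2 (u')² dx = ∫_0^5/2 (196*x^6 - 1470*x^5 + 15925*x^4/4 - 18375*x^3/4 + 30625*x^2/16) dx. Term by term:
    ∫_0^5/2 196*x^6 dx = 546875/32;  ∫_0^5/2 -1470*x^5 dx = -3828125/64;  ∫_0^5/2 15925*x^4/4 dx = 9953125/128;
    ∫_0^5/2 -18375*x^3/4 dx = -11484375/256;  ∫_0^5/2 30625*x^2/16 dx = 3828125/384.
  Sum: 546875/32 − 3828125/64 + 9953125/128 − 11484375/256 + 3828125/384 = 109375/768.
∫_0^5/2 u² dx = 2734375/36864, so ||u||_L² = 625*sqrt(7)/192.
∫_0^5/2 (u')² dx = 109375/768, so ||u'||_L² = 125*sqrt(21)/48.
Ratio ||u||_L² / ||u'||_L² = 5*sqrt(3)/12.
Sharp Poincaré constant on H^1_0(0, 5/2) is C_P = L/π = 5/(2*π), achieved by sin(2*π/5·x).
A polynomial bump cannot attain the sharp Poincaré constant (only the first sine eigenfunction does), so the ratio is strictly less than C_P, consistent with ||u||_L² ≤ C_P ||u'||_L².


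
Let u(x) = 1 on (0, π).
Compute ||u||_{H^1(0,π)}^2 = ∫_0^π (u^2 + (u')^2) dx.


||u||_{H^1(0,π)}^2 = π

u'(x) = 0.
Expand u² and (u')² and integrate term by term on (0, π), using: for integers n ≥ 1, ∫_0^π sin²(nx) dx = ∫_0^π cos²(nx) dx = π/2; for n ≠ n', ∫_0^π sin(nx)sin(n'x) dx = ∫_0^π cos(nx)cos(n'x) dx = 0; and by product-to-sum, ∫_0^π sin(nx)cos(n'x) dx = ½∫_0^π [sin((n+n')x) + sin((n−n')x)] dx, which is 0 when n+n' is even and 2n/(n²−n'²) when n+n' is odd (it need not vanish on (0, π)). For the constant mode: ∫_0^π 1 dx = π, ∫_0^π cos(nx) dx = 0, ∫_0^π sin(nx) dx = (1−(−1)^n)/n.
  u² squared terms: (1)²·∫1 dx = 1·π = π.
  So ∫_0^π u² dx = π.
  u' ≡ 0, so ∫_0^π (u')² dx = 0.
||u||_{H^1}^2 = (π) + (0) = π.


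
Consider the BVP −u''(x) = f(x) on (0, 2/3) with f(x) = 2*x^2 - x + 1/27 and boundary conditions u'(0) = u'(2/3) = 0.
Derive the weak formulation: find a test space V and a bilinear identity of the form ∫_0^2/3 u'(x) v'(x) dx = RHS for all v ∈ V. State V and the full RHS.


V = H^1(0, 2/3) (no boundary constraint on v; u is determined up to an additive constant); weak form: ∫_0^2/3 u'v' dx = ∫_0^2/3 (2*x^2 - x + 1/27) v dx for all v ∈ V.

Multiply both sides by a test function v and integrate from 0 to 2/3:
  ∫_0^2/3 −u''(x) v(x) dx = ∫_0^2/3 f(x) v(x) dx.
Integrate the LHS by parts once:
  ∫_0^2/3 −u'' v dx = −[u'(x) v(x)]_0^2/3 + ∫_0^2/3 u'(x) v'(x) dx.
Thus ∫_0^2/3 u'(x) v'(x) dx = ∫_0^2/3 f(x) v(x) dx + [u'(x) v(x)]_0^2/3.
Choose V so that boundary terms are either known or forced to vanish.
u has homogeneous Neumann: u'(0) = u'(2/3) = 0. So [u' v]_0^2/3 = 0·v(2/3) − 0·v(0) = 0 for any v; take V = H^1(0, 2/3).
Weak formulation: find u (satisfying any essential BC) such that ∫_0^2/3 u'(x) v'(x) dx = ∫_0^2/3 f v dx for all v ∈ V (homogeneous Neumann, so boundary terms vanish).
Substituting f(x) = 2*x^2 - x + 1/27, the right-hand side is ∫_0^2/3 (2*x^2 - x + 1/27) v dx.
Compatibility check (pure Neumann): taking v ≡ 1 ∈ V gives 0 = ∫_0^2/3 f dx + (0) − (0), i.e. ∫_0^2/3 f dx must equal u'(0) − u'(2/3) = 0. Indeed ∫_0^2/3 (2*x^2 - x + 1/27) dx = 0, so the data are compatible. The solution is then unique only up to an additive constant (fix it e.g. by requiring ∫_0^2/3 u dx = 0).


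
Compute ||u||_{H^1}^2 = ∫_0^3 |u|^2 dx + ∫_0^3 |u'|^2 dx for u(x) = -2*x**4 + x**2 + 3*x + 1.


||u||_{H^1}^2 = 332223/14

The H^1 norm (squared) on an interval (0, L) is
  ||u||_{H^1}^2 = ∫_0^L u(x)^2 dx + ∫_0^L u'(x)^2 dx.
Compute u'(x) = -8*x**3 + 2*x + 3.
Then u(x)^2 = 4*x**8 - 4*x**6 - 12*x**5 - 3*x**4 + 6*x**3 + 11*x**2 + 6*x + 1 and u'(x)^2 = 64*x**6 - 32*x**4 - 48*x**3 + 4*x**2 + 12*x + 9.
Integrate each monomial from 0 to 3 using ∫_0^3 c·x^n dx = c·3^(n+1)/(n+1):
  ∫_0^3 u(x)^2 dx = ∫_0^3 (4*x^8 - 4*x^6 - 12*x^5 - 3*x^4 + 6*x^3 + 11*x^2 + 6*x + 1) dx. Term by term:
    ∫_0^3 4*x^8 dx = 8748;  ∫_0^3 -4*x^6 dx = -8748/7;  ∫_0^3 -12*x^5 dx = -1458;
    ∫_0^3 -3*x^4 dx = -729/5;  ∫_0^3 6*x^3 dx = 243/2;  ∫_0^3 11*x^2 dx = 99;
    ∫_0^3 6*x dx = 27;  ∫_0^3 1 dx = 3.
  Sum: 8748 − 8748/7 − 1458 − 729/5 + 243/2 + 99 + 27 + 3 = 430149/70.
  ∫_0^3 u'(x)^2 dx = ∫_0^3 (64*x^6 - 32*x^4 - 48*x^3 + 4*x^2 + 12*x + 9) dx. Term by term:
    ∫_0^3 64*x^6 dx = 139968/7;  ∫_0^3 -32*x^4 dx = -7776/5;  ∫_0^3 -48*x^3 dx = -972;
    ∫_0^3 4*x^2 dx = 36;  ∫_0^3 12*x dx = 54;  ∫_0^3 9 dx = 27.
  Sum: 139968/7 − 7776/5 − 972 + 36 + 54 + 27 = 615483/35.
Adding: ||u||_{H^1}^2 = 430149/70 + 615483/35 = 332223/14.


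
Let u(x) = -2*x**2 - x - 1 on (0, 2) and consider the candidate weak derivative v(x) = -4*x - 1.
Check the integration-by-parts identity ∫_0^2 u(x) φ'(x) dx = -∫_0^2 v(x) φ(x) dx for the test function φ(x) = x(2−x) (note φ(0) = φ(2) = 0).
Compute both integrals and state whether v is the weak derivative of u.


LHS = 20/3, RHS = 20/3. Yes, v = u' weakly.

u(x) = -2*x**2 - x - 1, classical derivative u'(x) = -4*x - 1.
φ(x) = x(2−x), so φ'(x) = 2 - 2*x.
Note φ(0) = φ(2) = 0, so the boundary term u·φ vanishes.
LHS = ∫_0^2 u(x) φ'(x) dx = ∫_0^2 (4*x^3 - 2*x^2 - 2) dx. Term by term:
  ∫_0^2 4*x^3 dx = 16;  ∫_0^2 -2*x^2 dx = -16/3;  ∫_0^2 -2 dx = -4.
Sum: 16 − 16/3 − 4 = 20/3.
So LHS = 20/3.
∫_0^2 v(x) φ(x) dx = ∫_0^2 (4*x^3 - 7*x^2 - 2*x) dx. Term by term:
  ∫_0^2 4*x^3 dx = 16;  ∫_0^2 -7*x^2 dx = -56/3;  ∫_0^2 -2*x dx = -4.
Sum: 16 − 56/3 − 4 = -20/3.
So RHS = -∫_0^2 v(x) φ(x) dx = 20/3.
LHS = RHS, so the identity holds for this test φ.
Moreover u is smooth here and v(x) = u'(x) = -4*x - 1 pointwise, so the identity holds for every test function. Hence v is the weak derivative of u.


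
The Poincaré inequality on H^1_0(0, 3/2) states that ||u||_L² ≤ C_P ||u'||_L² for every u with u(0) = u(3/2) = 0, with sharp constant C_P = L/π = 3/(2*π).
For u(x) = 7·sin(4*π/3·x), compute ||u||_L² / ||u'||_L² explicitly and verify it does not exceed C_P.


||u||_L² / ||u'||_L² = 3/(4*π) < C_P = 3/(2*π).

u(x) = 7·sin(4*π/3·x), so u'(x) = 28*π*cos(4*π*x/3)/3.
Writing u(x) = A·sin(kπx/L) with A = 7 and k = 2, use ∫_0^L sin²(kπx/L) dx = L/2 and ∫_0^L cos²(kπx/L) dx = L/2.
u² = 49·sin²(4*π/3·x) and (u')² = 784*π^2/9·cos²(4*π/3·x), and each of sin², cos² integrates to L/2 = 3/4 over (0, 3/2).
∫_0^3/2 u² dx = 147/4, so ||u||_L² = 7*sqrt(3)/2.
∫_0^3/2 (u')² dx = 196*π^2/3, so ||u'||_L² = 14*sqrt(3)*π/3.
Ratio ||u||_L² / ||u'||_L² = 3/(4*π).
Sharp Poincaré constant on H^1_0(0, 3/2) is C_P = L/π = 3/(2*π), achieved by sin(2*π/3·x).
This is the k = 2 harmonic; the ratio L/(kπ) is strictly less than C_P = L/π, consistent with the sharp inequality ||u||_L² ≤ C_P ||u'||_L².


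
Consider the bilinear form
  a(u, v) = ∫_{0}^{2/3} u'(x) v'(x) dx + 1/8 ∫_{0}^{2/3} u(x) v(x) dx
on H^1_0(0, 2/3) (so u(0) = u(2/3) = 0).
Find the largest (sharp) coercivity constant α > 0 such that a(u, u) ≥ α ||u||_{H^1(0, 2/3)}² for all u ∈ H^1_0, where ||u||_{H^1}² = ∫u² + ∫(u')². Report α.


α = (1 + 18*π^2)/(2*(4 + 9*π^2))

Coercivity of a(·,·) on H^1_0(0, 2/3) means a(u, u) ≥ α ||u||_{H^1}² for every u ∈ H^1_0.
The interval has length L = 2/3, and Poincaré/coercivity depend only on L. Here a(u, u) = ∫(u')² + (1/8)·∫u².
Here 0 < c = 1/8 < 1. The condition a(u,u) ≥ α||u||_{H^1}² reads (1−α)∫(u')² ≥ (α−c)∫u². Any admissible α is ≤ 1 (rapidly oscillating u have ∫u²/∫(u')² → 0), and α = 1 would force 0 ≥ (1−c)∫u², impossible since c < 1; so 1−α > 0. By the sharp Poincaré inequality on H^1_0 of an interval of length L, ∫(u')² ≥ (π/L)²∫u² with equality for the first sine mode sin(π(x−x₀)/L) (x₀ the left endpoint), so the inequality holds for all u iff (1−α)(π/L)² ≥ α − c, i.e. α ≤ ((π/L)² + c)/((π/L)² + 1) = (1 + c(L/π)²)/(1 + (L/π)²). With (π/L)² = 9*π^2/4 and c = 1/8, the largest admissible constant is α = ((π/L)² + c)/((π/L)² + 1).
Simplifying, α = (1 + 18*π^2)/(2*(4 + 9*π^2)).


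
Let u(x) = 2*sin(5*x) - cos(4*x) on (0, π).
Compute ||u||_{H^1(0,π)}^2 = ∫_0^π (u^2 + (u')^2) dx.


||u||_{H^1(0,π)}^2 = -680/9 + 121*π/2

u'(x) = 4*sin(4*x) + 10*cos(5*x).
Expand u² and (u')² and integrate term by term on (0, π), using: for integers n ≥ 1, ∫_0^π sin²(nx) dx = ∫_0^π cos²(nx) dx = π/2; for n ≠ n', ∫_0^π sin(nx)sin(n'x) dx = ∫_0^π cos(nx)cos(n'x) dx = 0; and by product-to-sum, ∫_0^π sin(nx)cos(n'x) dx = ½∫_0^π [sin((n+n')x) + sin((n−n')x)] dx, which is 0 when n+n' is even and 2n/(n²−n'²) when n+n' is odd (it need not vanish on (0, π)).
  u² squared terms: (-1)²·∫cos(4x)² dx = 1·π/2 = π/2;  (2)²·∫sin(5x)² dx = 4·π/2 = 2*π.
  u² cross terms: 2·(-1)·(2)·∫cos(4x)·sin(5x) dx = -4·(10/9) = -40/9.
  So ∫_0^π u² dx = π/2 + 2*π − 40/9 = -40/9 + 5*π/2.
  (u')² squared terms: (4)²·∫sin(4x)² dx = 16·π/2 = 8*π;  (10)²·∫cos(5x)² dx = 100·π/2 = 50*π.
  (u')² cross terms: 2·(4)·(10)·∫sin(4x)·cos(5x) dx = 80·(-8/9) = -640/9.
  So ∫_0^π (u')² dx = 8*π + 50*π − 640/9 = -640/9 + 58*π.
||u||_{H^1}^2 = (-40/9 + 5*π/2) + (-640/9 + 58*π) = -680/9 + 121*π/2.


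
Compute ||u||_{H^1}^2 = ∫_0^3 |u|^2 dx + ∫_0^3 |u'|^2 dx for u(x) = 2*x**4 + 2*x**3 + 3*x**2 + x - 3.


||u||_{H^1}^2 = 4366011/70

The H^1 norm (squared) on an interval (0, L) is
  ||u||_{H^1}^2 = ∫_0^L u(x)^2 dx + ∫_0^L u'(x)^2 dx.
Compute u'(x) = 8*x**3 + 6*x**2 + 6*x + 1.
Then u(x)^2 = 4*x**8 + 8*x**7 + 16*x**6 + 16*x**5 + x**4 - 6*x**3 - 17*x**2 - 6*x + 9 and u'(x)^2 = 64*x**6 + 96*x**5 + 132*x**4 + 88*x**3 + 48*x**2 + 12*x + 1.
Integrate each monomial from 0 to 3 using ∫_0^3 c·x^n dx = c·3^(n+1)/(n+1):
  ∫_0^3 u(x)^2 dx = ∫_0^3 (4*x^8 + 8*x^7 + 16*x^6 + 16*x^5 + x^4 - 6*x^3 - 17*x^2 - 6*x + 9) dx. Term by term:
    ∫_0^3 4*x^8 dx = 8748;  ∫_0^3 8*x^7 dx = 6561;  ∫_0^3 16*x^6 dx = 34992/7;
    ∫_0^3 16*x^5 dx = 1944;  ∫_0^3 x^4 dx = 243/5;  ∫_0^3 -6*x^3 dx = -243/2;
    ∫_0^3 -17*x^2 dx = -153;  ∫_0^3 -6*x dx = -27;  ∫_0^3 9 dx = 27.
  Sum: 8748 + 6561 + 34992/7 + 1944 + 243/5 − 243/2 − 153 − 27 + 27 = 1541817/70.
  ∫_0^3 u'(x)^2 dx = ∫_0^3 (64*x^6 + 96*x^5 + 132*x^4 + 88*x^3 + 48*x^2 + 12*x + 1) dx. Term by term:
    ∫_0^3 64*x^6 dx = 139968/7;  ∫_0^3 96*x^5 dx = 11664;  ∫_0^3 132*x^4 dx = 32076/5;
    ∫_0^3 88*x^3 dx = 1782;  ∫_0^3 48*x^2 dx = 432;  ∫_0^3 12*x dx = 54;
    ∫_0^3 1 dx = 3.
  Sum: 139968/7 + 11664 + 32076/5 + 1782 + 432 + 54 + 3 = 1412097/35.
Adding: ||u||_{H^1}^2 = 1541817/70 + 1412097/35 = 4366011/70.


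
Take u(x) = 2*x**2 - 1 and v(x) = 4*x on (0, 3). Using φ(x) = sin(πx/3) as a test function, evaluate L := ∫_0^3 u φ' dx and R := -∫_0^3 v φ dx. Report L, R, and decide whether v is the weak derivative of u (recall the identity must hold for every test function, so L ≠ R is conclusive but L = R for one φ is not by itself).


LHS = -36/π, RHS = -36/π. Yes, v = u' weakly.

u(x) = 2*x**2 - 1, classical derivative u'(x) = 4*x.
φ(x) = sin(πx/3), so φ'(x) = π*cos(π*x/3)/3.
Note φ(0) = φ(3) = 0, so the boundary term u·φ vanishes.
LHS = ∫_0^3 u(x) φ'(x) dx = ∫_0^3 (2*π*x^2*cos(π*x/3)/3 - π*cos(π*x/3)/3) dx. Term by term:
  ∫_0^3 -π*cos(π*x/3)/3 dx = 0;  ∫_0^3 2*π*x^2*cos(π*x/3)/3 dx = -36/π.
Sum: 0 − 36/π = -36/π.
So LHS = -36/π.
∫_0^3 v(x) φ(x) dx = ∫_0^3 (4*x*sin(π*x/3)) dx. Term by term:
  ∫_0^3 4*x*sin(π*x/3) dx = 36/π.
So RHS = -∫_0^3 v(x) φ(x) dx = -36/π.
LHS = RHS, so the identity holds for this test φ.
Moreover u is smooth here and v(x) = u'(x) = 4*x pointwise, so the identity holds for every test function. Hence v is the weak derivative of u.


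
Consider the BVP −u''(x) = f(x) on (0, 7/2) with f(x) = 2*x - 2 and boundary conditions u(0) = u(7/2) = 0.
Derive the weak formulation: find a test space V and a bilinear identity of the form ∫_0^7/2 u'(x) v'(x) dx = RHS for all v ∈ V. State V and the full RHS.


V = H^1_0(0, 7/2) (so v(0) = v(7/2) = 0); weak form: ∫_0^7/2 u'v' dx = ∫_0^7/2 (2*x - 2) v dx for all v ∈ V.

Multiply both sides by a test function v and integrate from 0 to 7/2:
  ∫_0^7/2 −u''(x) v(x) dx = ∫_0^7/2 f(x) v(x) dx.
Integrate the LHS by parts once:
  ∫_0^7/2 −u'' v dx = −[u'(x) v(x)]_0^7/2 + ∫_0^7/2 u'(x) v'(x) dx.
Thus ∫_0^7/2 u'(x) v'(x) dx = ∫_0^7/2 f(x) v(x) dx + [u'(x) v(x)]_0^7/2.
Choose V so that boundary terms are either known or forced to vanish.
u is Dirichlet: u(0) = u(7/2) = 0. Let V = H^1_0(0, 7/2); then v(0) = v(7/2) = 0, and [u' v]_0^7/2 = 0.
Weak formulation: find u (satisfying any essential BC) such that ∫_0^7/2 u'(x) v'(x) dx = ∫_0^7/2 f v dx for all v ∈ V.
Substituting f(x) = 2*x - 2, the right-hand side is ∫_0^7/2 (2*x - 2) v dx.


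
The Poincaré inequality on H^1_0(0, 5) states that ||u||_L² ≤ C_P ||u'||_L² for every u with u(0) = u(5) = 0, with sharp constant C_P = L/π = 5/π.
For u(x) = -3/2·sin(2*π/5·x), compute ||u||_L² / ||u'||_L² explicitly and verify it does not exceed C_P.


||u||_L² / ||u'||_L² = 5/(2*π) < C_P = 5/π.

u(x) = -3/2·sin(2*π/5·x), so u'(x) = -3*π*cos(2*π*x/5)/5.
Writing u(x) = A·sin(kπx/L) with A = -3/2 and k = 2, use ∫_0^L sin²(kπx/L) dx = L/2 and ∫_0^L cos²(kπx/L) dx = L/2.
u² = 9/4·sin²(2*π/5·x) and (u')² = 9*π^2/25·cos²(2*π/5·x), and each of sin², cos² integrates to L/2 = 5/2 over (0, 5).
∫_0^5 u² dx = 45/8, so ||u||_L² = 3*sqrt(10)/4.
∫_0^5 (u')² dx = 9*π^2/10, so ||u'||_L² = 3*sqrt(10)*π/10.
Ratio ||u||_L² / ||u'||_L² = 5/(2*π).
Sharp Poincaré constant on H^1_0(0, 5) is C_P = L/π = 5/π, achieved by sin(π/5·x).
This is the k = 2 harmonic; the ratio L/(kπ) is strictly less than C_P = L/π, consistent with the sharp inequality ||u||_L² ≤ C_P ||u'||_L².


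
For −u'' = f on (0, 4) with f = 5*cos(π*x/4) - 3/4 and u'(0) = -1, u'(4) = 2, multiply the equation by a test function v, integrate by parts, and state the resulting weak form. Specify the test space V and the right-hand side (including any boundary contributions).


V = H^1(0, 4) (v unrestricted at boundary; u is determined up to an additive constant); weak form: ∫_0^4 u'v' dx = ∫_0^4 (5*cos(π*x/4) - 3/4) v dx + 2·v(4) + v(0) for all v ∈ V.

Multiply both sides by a test function v and integrate from 0 to 4:
  ∫_0^4 −u''(x) v(x) dx = ∫_0^4 f(x) v(x) dx.
Integrate the LHS by parts once:
  ∫_0^4 −u'' v dx = −[u'(x) v(x)]_0^4 + ∫_0^4 u'(x) v'(x) dx.
Thus ∫_0^4 u'(x) v'(x) dx = ∫_0^4 f(x) v(x) dx + [u'(x) v(x)]_0^4.
Choose V so that boundary terms are either known or forced to vanish.
u has inhomogeneous Neumann u'(0) = -1, u'(4) = 2. [u' v]_0^4 = (2)·v(4) − (-1)·v(0) = 2·v(4) + v(0). Take V = H^1(0, 4); boundary term becomes part of RHS.
Weak formulation: find u (satisfying any essential BC) such that ∫_0^4 u'(x) v'(x) dx = ∫_0^4 f v dx + 2·v(4) + v(0) for all v ∈ V (Neumann data are natural BCs: they enter the RHS as boundary terms).
Substituting f(x) = 5*cos(π*x/4) - 3/4, the right-hand side is ∫_0^4 (5*cos(π*x/4) - 3/4) v dx + 2·v(4) + v(0).
Compatibility check (pure Neumann): taking v ≡ 1 ∈ V gives 0 = ∫_0^4 f dx + (2) − (-1), i.e. ∫_0^4 f dx must equal u'(0) − u'(4) = -3. Indeed ∫_0^4 (5*cos(π*x/4) - 3/4) dx = -3, so the data are compatible. The solution is then unique only up to an additive constant (fix it e.g. by requiring ∫_0^4 u dx = 0).


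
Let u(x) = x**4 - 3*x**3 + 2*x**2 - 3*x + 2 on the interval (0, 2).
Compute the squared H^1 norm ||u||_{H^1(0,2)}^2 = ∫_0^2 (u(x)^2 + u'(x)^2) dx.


||u||_{H^1}^2 = 9694/315

The H^1 norm (squared) on an interval (0, L) is
  ||u||_{H^1}^2 = ∫_0^L u(x)^2 dx + ∫_0^L u'(x)^2 dx.
Compute u'(x) = 4*x**3 - 9*x**2 + 4*x - 3.
Then u(x)^2 = x**8 - 6*x**7 + 13*x**6 - 18*x**5 + 26*x**4 - 24*x**3 + 17*x**2 - 12*x + 4 and u'(x)^2 = 16*x**6 - 72*x**5 + 113*x**4 - 96*x**3 + 70*x**2 - 24*x + 9.
Integrate each monomial from 0 to 2 using ∫_0^2 c·x^n dx = c·2^(n+1)/(n+1):
  ∫_0^2 u(x)^2 dx = ∫_0^2 (x^8 - 6*x^7 + 13*x^6 - 18*x^5 + 26*x^4 - 24*x^3 + 17*x^2 - 12*x + 4) dx. Term by term:
    ∫_0^2 x^8 dx = 512/9;  ∫_0^2 -6*x^7 dx = -192;  ∫_0^2 13*x^6 dx = 1664/7;
    ∫_0^2 -18*x^5 dx = -192;  ∫_0^2 26*x^4 dx = 832/5;  ∫_0^2 -24*x^3 dx = -96;
    ∫_0^2 17*x^2 dx = 136/3;  ∫_0^2 -12*x dx = -24;  ∫_0^2 4 dx = 8.
  Sum: 512/9 − 192 + 1664/7 − 192 + 832/5 − 96 + 136/3 − 24 + 8 = 3256/315.
  ∫_0^2 u'(x)^2 dx = ∫_0^2 (16*x^6 - 72*x^5 + 113*x^4 - 96*x^3 + 70*x^2 - 24*x + 9) dx. Term by term:
    ∫_0^2 16*x^6 dx = 2048/7;  ∫_0^2 -72*x^5 dx = -768;  ∫_0^2 113*x^4 dx = 3616/5;
    ∫_0^2 -96*x^3 dx = -384;  ∫_0^2 70*x^2 dx = 560/3;  ∫_0^2 -24*x dx = -48;
    ∫_0^2 9 dx = 18.
  Sum: 2048/7 − 768 + 3616/5 − 384 + 560/3 − 48 + 18 = 2146/105.
Adding: ||u||_{H^1}^2 = 3256/315 + 2146/105 = 9694/315.


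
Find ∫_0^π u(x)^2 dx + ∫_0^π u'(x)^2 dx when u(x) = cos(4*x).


||u||_{H^1(0,π)}^2 = 17*π/2

u'(x) = -4*sin(4*x).
Expand u² and (u')² and integrate term by term on (0, π), using: for integers n ≥ 1, ∫_0^π sin²(nx) dx = ∫_0^π cos²(nx) dx = π/2; for n ≠ n', ∫_0^π sin(nx)sin(n'x) dx = ∫_0^π cos(nx)cos(n'x) dx = 0; and by product-to-sum, ∫_0^π sin(nx)cos(n'x) dx = ½∫_0^π [sin((n+n')x) + sin((n−n')x)] dx, which is 0 when n+n' is even and 2n/(n²−n'²) when n+n' is odd (it need not vanish on (0, π)).
  u² squared terms: (1)²·∫cos(4x)² dx = 1·π/2 = π/2.
  So ∫_0^π u² dx = π/2.
  (u')² squared terms: (-4)²·∫sin(4x)² dx = 16·π/2 = 8*π.
  So ∫_0^π (u')² dx = 8*π.
||u||_{H^1}^2 = (π/2) + (8*π) = 17*π/2.


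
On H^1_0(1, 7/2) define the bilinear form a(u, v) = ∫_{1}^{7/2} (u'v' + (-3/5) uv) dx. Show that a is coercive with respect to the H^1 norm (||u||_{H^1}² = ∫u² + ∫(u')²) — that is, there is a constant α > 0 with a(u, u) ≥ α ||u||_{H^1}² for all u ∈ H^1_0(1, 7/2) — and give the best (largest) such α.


α = (-15 + 4*π^2)/(25 + 4*π^2)

Coercivity of a(·,·) on H^1_0(1, 7/2) means a(u, u) ≥ α ||u||_{H^1}² for every u ∈ H^1_0.
The interval has length L = 5/2, and Poincaré/coercivity depend only on L. Here a(u, u) = ∫(u')² + (-3/5)·∫u².
Here c = -3/5 < 0 with |c| < (π/L)² = 4*π^2/25, so coercivity still holds. The condition a(u,u) ≥ α||u||_{H^1}² reads (1−α)∫(u')² ≥ (α−c)∫u². Any admissible α is ≤ 1 (rapidly oscillating u have ∫u²/∫(u')² → 0), and α = 1 would force 0 ≥ (1−c)∫u², impossible since c < 1; so 1−α > 0. By the sharp Poincaré inequality on H^1_0 of an interval of length L, ∫(u')² ≥ (π/L)²∫u² with equality for the first sine mode sin(π(x−x₀)/L) (x₀ the left endpoint), so the inequality holds for all u iff (1−α)(π/L)² ≥ α − c, i.e. α ≤ ((π/L)² + c)/((π/L)² + 1) = (1 + c(L/π)²)/(1 + (L/π)²). (Direct route, valid since c ≤ 0: Poincaré gives c∫u² ≥ c(L/π)²∫(u')², so a(u,u) ≥ (1 + c(L/π)²)∫(u')², while ||u||_{H^1}² ≤ (1 + (L/π)²)∫(u')²; dividing yields the same α.) With (π/L)² = 4*π^2/25 and c = -3/5, the largest admissible constant is α = ((π/L)² + c)/((π/L)² + 1).
Simplifying, α = (-15 + 4*π^2)/(25 + 4*π^2).


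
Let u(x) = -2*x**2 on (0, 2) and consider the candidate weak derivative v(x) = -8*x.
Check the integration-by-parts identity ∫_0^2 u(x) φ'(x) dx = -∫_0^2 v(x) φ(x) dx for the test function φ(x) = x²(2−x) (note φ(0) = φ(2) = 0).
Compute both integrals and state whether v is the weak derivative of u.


LHS = 32/5, RHS = 64/5. No, v is not the weak derivative of u.

u(x) = -2*x**2, classical derivative u'(x) = -4*x.
φ(x) = x²(2−x), so φ'(x) = x*(4 - 3*x).
Note φ(0) = φ(2) = 0, so the boundary term u·φ vanishes.
LHS = ∫_0^2 u(x) φ'(x) dx = ∫_0^2 (6*x^4 - 8*x^3) dx. Term by term:
  ∫_0^2 6*x^4 dx = 192/5;  ∫_0^2 -8*x^3 dx = -32.
Sum: 192/5 − 32 = 32/5.
So LHS = 32/5.
∫_0^2 v(x) φ(x) dx = ∫_0^2 (8*x^4 - 16*x^3) dx. Term by term:
  ∫_0^2 8*x^4 dx = 256/5;  ∫_0^2 -16*x^3 dx = -64.
Sum: 256/5 − 64 = -64/5.
So RHS = -∫_0^2 v(x) φ(x) dx = 64/5.
LHS − RHS = -32/5 ≠ 0, so the identity fails.
(For a valid weak derivative the identity must hold for EVERY test function, in particular this one. The failure shows v is NOT the weak derivative of u.)
Correct weak derivative would be u'(x) = -4*x.


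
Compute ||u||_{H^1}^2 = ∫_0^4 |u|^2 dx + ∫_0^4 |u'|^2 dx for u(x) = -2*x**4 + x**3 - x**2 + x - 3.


||u||_{H^1}^2 = 68626952/315

The H^1 norm (squared) on an interval (0, L) is
  ||u||_{H^1}^2 = ∫_0^L u(x)^2 dx + ∫_0^L u'(x)^2 dx.
Compute u'(x) = -8*x**3 + 3*x**2 - 2*x + 1.
Then u(x)^2 = 4*x**8 - 4*x**7 + 5*x**6 - 6*x**5 + 15*x**4 - 8*x**3 + 7*x**2 - 6*x + 9 and u'(x)^2 = 64*x**6 - 48*x**5 + 41*x**4 - 28*x**3 + 10*x**2 - 4*x + 1.
Integrate each monomial from 0 to 4 using ∫_0^4 c·x^n dx = c·4^(n+1)/(n+1):
  ∫_0^4 u(x)^2 dx = ∫_0^4 (4*x^8 - 4*x^7 + 5*x^6 - 6*x^5 + 15*x^4 - 8*x^3 + 7*x^2 - 6*x + 9) dx. Term by term:
    ∫_0^4 4*x^8 dx = 1048576/9;  ∫_0^4 -4*x^7 dx = -32768;  ∫_0^4 5*x^6 dx = 81920/7;
    ∫_0^4 -6*x^5 dx = -4096;  ∫_0^4 15*x^4 dx = 3072;  ∫_0^4 -8*x^3 dx = -512;
    ∫_0^4 7*x^2 dx = 448/3;  ∫_0^4 -6*x dx = -48;  ∫_0^4 9 dx = 36.
  Sum: 1048576/9 − 32768 + 81920/7 − 4096 + 3072 − 512 + 448/3 − 48 + 36 = 5924812/63.
  ∫_0^4 u'(x)^2 dx = ∫_0^4 (64*x^6 - 48*x^5 + 41*x^4 - 28*x^3 + 10*x^2 - 4*x + 1) dx. Term by term:
    ∫_0^4 64*x^6 dx = 1048576/7;  ∫_0^4 -48*x^5 dx = -32768;  ∫_0^4 41*x^4 dx = 41984/5;
    ∫_0^4 -28*x^3 dx = -1792;  ∫_0^4 10*x^2 dx = 640/3;  ∫_0^4 -4*x dx = -32;
    ∫_0^4 1 dx = 4.
  Sum: 1048576/7 − 32768 + 41984/5 − 1792 + 640/3 − 32 + 4 = 13000964/105.
Adding: ||u||_{H^1}^2 = 5924812/63 + 13000964/105 = 68626952/315.


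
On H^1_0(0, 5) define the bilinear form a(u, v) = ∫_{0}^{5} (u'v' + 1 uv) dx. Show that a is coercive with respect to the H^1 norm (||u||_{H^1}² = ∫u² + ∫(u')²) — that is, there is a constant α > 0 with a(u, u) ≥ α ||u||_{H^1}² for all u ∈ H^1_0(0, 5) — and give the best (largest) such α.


α = 1

Coercivity of a(·,·) on H^1_0(0, 5) means a(u, u) ≥ α ||u||_{H^1}² for every u ∈ H^1_0.
The interval has length L = 5, and Poincaré/coercivity depend only on L. Here a(u, u) = ∫(u')² + (1)·∫u².
Here c = 1 ≥ 1, so a(u,u) = ∫(u')² + c∫u² ≥ ∫(u')² + ∫u² = ||u||_{H^1}², i.e. α = 1 works. No larger α is possible: a(u,u) ≥ α||u||_{H^1}² means (1−α)∫(u')² ≥ (α−c)∫u², and for the modes u_n = sin(nπ(x−x₀)/L) (x₀ the left endpoint) one has ∫u_n²/∫(u_n')² = (L/(nπ))² → 0, so a(u_n,u_n)/||u_n||_{H^1}² → 1. Hence the optimal constant is α = 1.
Therefore α = 1.


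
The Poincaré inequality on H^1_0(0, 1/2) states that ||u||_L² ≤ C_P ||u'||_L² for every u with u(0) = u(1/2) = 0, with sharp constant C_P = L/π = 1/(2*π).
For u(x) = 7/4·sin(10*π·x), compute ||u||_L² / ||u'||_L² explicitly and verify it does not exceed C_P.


||u||_L² / ||u'||_L² = 1/(10*π) < C_P = 1/(2*π).

u(x) = 7/4·sin(10*π·x), so u'(x) = 35*π*cos(10*π*x)/2.
Writing u(x) = A·sin(kπx/L) with A = 7/4 and k = 5, use ∫_0^L sin²(kπx/L) dx = L/2 and ∫_0^L cos²(kπx/L) dx = L/2.
u² = 49/16·sin²(10*π·x) and (u')² = 1225*π^2/4·cos²(10*π·x), and each of sin², cos² integrates to L/2 = 1/4 over (0, 1/2).
∫_0^1/2 u² dx = 49/64, so ||u||_L² = 7/8.
∫_0^1/2 (u')² dx = 1225*π^2/16, so ||u'||_L² = 35*π/4.
Ratio ||u||_L² / ||u'||_L² = 1/(10*π).
Sharp Poincaré constant on H^1_0(0, 1/2) is C_P = L/π = 1/(2*π), achieved by sin(2*π·x).
This is the k = 5 harmonic; the ratio L/(kπ) is strictly less than C_P = L/π, consistent with the sharp inequality ||u||_L² ≤ C_P ||u'||_L².


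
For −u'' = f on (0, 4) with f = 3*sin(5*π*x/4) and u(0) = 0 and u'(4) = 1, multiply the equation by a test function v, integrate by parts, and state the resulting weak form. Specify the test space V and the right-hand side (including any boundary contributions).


V = {v ∈ H^1(0, 4) : v(0) = 0} (test functions vanish at x = 0 where u is specified); weak form: ∫_0^4 u'v' dx = ∫_0^4 (3*sin(5*π*x/4)) v dx + v(4) for all v ∈ V.

Multiply both sides by a test function v and integrate from 0 to 4:
  ∫_0^4 −u''(x) v(x) dx = ∫_0^4 f(x) v(x) dx.
Integrate the LHS by parts once:
  ∫_0^4 −u'' v dx = −[u'(x) v(x)]_0^4 + ∫_0^4 u'(x) v'(x) dx.
Thus ∫_0^4 u'(x) v'(x) dx = ∫_0^4 f(x) v(x) dx + [u'(x) v(x)]_0^4.
Choose V so that boundary terms are either known or forced to vanish.
Mixed BC: u(0) = 0 (Dirichlet) and u'(4) = 1 (Neumann). Define V = {v ∈ H^1(0, 4) : v(0) = 0}. Then [u' v]_0^4 = u'(4)·v(4) − u'(0)·0 = v(4).
Weak formulation: find u (satisfying any essential BC) such that ∫_0^4 u'(x) v'(x) dx = ∫_0^4 f v dx + v(4) for all v ∈ V (Dirichlet at 0 absorbed into V; Neumann datum at x = 4 contributes the boundary term).
Substituting f(x) = 3*sin(5*π*x/4), the right-hand side is ∫_0^4 (3*sin(5*π*x/4)) v dx + v(4).


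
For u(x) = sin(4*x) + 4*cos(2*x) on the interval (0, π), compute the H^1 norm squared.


||u||_{H^1(0,π)}^2 = 97*π/2

u'(x) = -8*sin(2*x) + 4*cos(4*x).
Expand u² and (u')² and integrate term by term on (0, π), using: for integers n ≥ 1, ∫_0^π sin²(nx) dx = ∫_0^π cos²(nx) dx = π/2; for n ≠ n', ∫_0^π sin(nx)sin(n'x) dx = ∫_0^π cos(nx)cos(n'x) dx = 0; and by product-to-sum, ∫_0^π sin(nx)cos(n'x) dx = ½∫_0^π [sin((n+n')x) + sin((n−n')x)] dx, which is 0 when n+n' is even and 2n/(n²−n'²) when n+n' is odd (it need not vanish on (0, π)).
  u² squared terms: (4)²·∫cos(2x)² dx = 16·π/2 = 8*π;  (1)²·∫sin(4x)² dx = 1·π/2 = π/2.
  u² cross terms: 2·(4)·(1)·∫cos(2x)·sin(4x) dx = 8·(0) = 0.
  So ∫_0^π u² dx = 8*π + π/2 + 0 = 17*π/2.
  (u')² squared terms: (-8)²·∫sin(2x)² dx = 64·π/2 = 32*π;  (4)²·∫cos(4x)² dx = 16·π/2 = 8*π.
  (u')² cross terms: 2·(-8)·(4)·∫sin(2x)·cos(4x) dx = -64·(0) = 0.
  So ∫_0^π (u')² dx = 32*π + 8*π + 0 = 40*π.
||u||_{H^1}^2 = (17*π/2) + (40*π) = 97*π/2.


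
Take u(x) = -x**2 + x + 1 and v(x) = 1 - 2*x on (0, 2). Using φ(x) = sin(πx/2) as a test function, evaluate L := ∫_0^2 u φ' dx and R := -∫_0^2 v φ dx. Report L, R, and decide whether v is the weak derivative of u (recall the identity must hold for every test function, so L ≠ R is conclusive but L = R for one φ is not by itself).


LHS = 4/π, RHS = 4/π. Yes, v = u' weakly.

u(x) = -x**2 + x + 1, classical derivative u'(x) = 1 - 2*x.
φ(x) = sin(πx/2), so φ'(x) = π*cos(π*x/2)/2.
Note φ(0) = φ(2) = 0, so the boundary term u·φ vanishes.
LHS = ∫_0^2 u(x) φ'(x) dx = ∫_0^2 (-π*x^2*cos(π*x/2)/2 + π*x*cos(π*x/2)/2 + π*cos(π*x/2)/2) dx. Term by term:
  ∫_0^2 π*cos(π*x/2)/2 dx = 0;  ∫_0^2 π*x*cos(π*x/2)/2 dx = -4/π;  ∫_0^2 -π*x^2*cos(π*x/2)/2 dx = 8/π.
Sum: 0 − 4/π + 8/π = 4/π.
So LHS = 4/π.
∫_0^2 v(x) φ(x) dx = ∫_0^2 (-2*x*sin(π*x/2) + sin(π*x/2)) dx. Term by term:
  ∫_0^2 -2*x*sin(π*x/2) dx = -8/π;  ∫_0^2 sin(π*x/2) dx = 4/π.
Sum: -8/π + 4/π = -4/π.
So RHS = -∫_0^2 v(x) φ(x) dx = 4/π.
LHS = RHS, so the identity holds for this test φ.
Moreover u is smooth here and v(x) = u'(x) = 1 - 2*x pointwise, so the identity holds for every test function. Hence v is the weak derivative of u.


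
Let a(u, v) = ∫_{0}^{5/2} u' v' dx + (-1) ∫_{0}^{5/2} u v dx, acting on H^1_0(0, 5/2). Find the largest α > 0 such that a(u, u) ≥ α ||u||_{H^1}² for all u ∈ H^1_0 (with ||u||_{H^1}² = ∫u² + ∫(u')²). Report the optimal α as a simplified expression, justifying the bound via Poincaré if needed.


α = (-25 + 4*π^2)/(25 + 4*π^2)

Coercivity of a(·,·) on H^1_0(0, 5/2) means a(u, u) ≥ α ||u||_{H^1}² for every u ∈ H^1_0.
The interval has length L = 5/2, and Poincaré/coercivity depend only on L. Here a(u, u) = ∫(u')² + (-1)·∫u².
Here c = -1 < 0 with |c| < (π/L)² = 4*π^2/25, so coercivity still holds. The condition a(u,u) ≥ α||u||_{H^1}² reads (1−α)∫(u')² ≥ (α−c)∫u². Any admissible α is ≤ 1 (rapidly oscillating u have ∫u²/∫(u')² → 0), and α = 1 would force 0 ≥ (1−c)∫u², impossible since c < 1; so 1−α > 0. By the sharp Poincaré inequality on H^1_0 of an interval of length L, ∫(u')² ≥ (π/L)²∫u² with equality for the first sine mode sin(π(x−x₀)/L) (x₀ the left endpoint), so the inequality holds for all u iff (1−α)(π/L)² ≥ α − c, i.e. α ≤ ((π/L)² + c)/((π/L)² + 1) = (1 + c(L/π)²)/(1 + (L/π)²). (Direct route, valid since c ≤ 0: Poincaré gives c∫u² ≥ c(L/π)²∫(u')², so a(u,u) ≥ (1 + c(L/π)²)∫(u')², while ||u||_{H^1}² ≤ (1 + (L/π)²)∫(u')²; dividing yields the same α.) With (π/L)² = 4*π^2/25 and c = -1, the largest admissible constant is α = ((π/L)² + c)/((π/L)² + 1).
Simplifying, α = (-25 + 4*π^2)/(25 + 4*π^2).


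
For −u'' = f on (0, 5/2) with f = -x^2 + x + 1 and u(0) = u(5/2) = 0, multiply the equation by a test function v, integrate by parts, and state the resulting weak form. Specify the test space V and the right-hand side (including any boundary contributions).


V = H^1_0(0, 5/2) (so v(0) = v(5/2) = 0); weak form: ∫_0^5/2 u'v' dx = ∫_0^5/2 (-x^2 + x + 1) v dx for all v ∈ V.

Multiply both sides by a test function v and integrate from 0 to 5/2:
  ∫_0^5/2 −u''(x) v(x) dx = ∫_0^5/2 f(x) v(x) dx.
Integrate the LHS by parts once:
  ∫_0^5/2 −u'' v dx = −[u'(x) v(x)]_0^5/2 + ∫_0^5/2 u'(x) v'(x) dx.
Thus ∫_0^5/2 u'(x) v'(x) dx = ∫_0^5/2 f(x) v(x) dx + [u'(x) v(x)]_0^5/2.
Choose V so that boundary terms are either known or forced to vanish.
u is Dirichlet: u(0) = u(5/2) = 0. Let V = H^1_0(0, 5/2); then v(0) = v(5/2) = 0, and [u' v]_0^5/2 = 0.
Weak formulation: find u (satisfying any essential BC) such that ∫_0^5/2 u'(x) v'(x) dx = ∫_0^5/2 f v dx for all v ∈ V.
Substituting f(x) = -x^2 + x + 1, the right-hand side is ∫_0^5/2 (-x^2 + x + 1) v dx.


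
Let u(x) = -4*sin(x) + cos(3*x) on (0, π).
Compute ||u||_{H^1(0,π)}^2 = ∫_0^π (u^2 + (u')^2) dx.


||u||_{H^1(0,π)}^2 = 21*π

u'(x) = -3*sin(3*x) - 4*cos(x).
Expand u² and (u')² and integrate term by term on (0, π), using: for integers n ≥ 1, ∫_0^π sin²(nx) dx = ∫_0^π cos²(nx) dx = π/2; for n ≠ n', ∫_0^π sin(nx)sin(n'x) dx = ∫_0^π cos(nx)cos(n'x) dx = 0; and by product-to-sum, ∫_0^π sin(nx)cos(n'x) dx = ½∫_0^π [sin((n+n')x) + sin((n−n')x)] dx, which is 0 when n+n' is even and 2n/(n²−n'²) when n+n' is odd (it need not vanish on (0, π)).
  u² squared terms: (-4)²·∫sin(x)² dx = 16·π/2 = 8*π;  (1)²·∫cos(3x)² dx = 1·π/2 = π/2.
  u² cross terms: 2·(-4)·(1)·∫sin(x)·cos(3x) dx = -8·(0) = 0.
  So ∫_0^π u² dx = 8*π + π/2 + 0 = 17*π/2.
  (u')² squared terms: (-4)²·∫cos(x)² dx = 16·π/2 = 8*π;  (-3)²·∫sin(3x)² dx = 9·π/2 = 9*π/2.
  (u')² cross terms: 2·(-4)·(-3)·∫cos(x)·sin(3x) dx = 24·(0) = 0.
  So ∫_0^π (u')² dx = 8*π + 9*π/2 + 0 = 25*π/2.
||u||_{H^1}^2 = (17*π/2) + (25*π/2) = 21*π.


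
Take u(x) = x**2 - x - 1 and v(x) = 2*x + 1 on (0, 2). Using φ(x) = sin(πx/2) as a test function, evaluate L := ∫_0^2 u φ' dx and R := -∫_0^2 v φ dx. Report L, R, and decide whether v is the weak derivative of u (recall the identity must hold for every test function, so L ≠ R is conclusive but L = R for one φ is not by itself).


LHS = -4/π, RHS = -12/π. No, v is not the weak derivative of u.

u(x) = x**2 - x - 1, classical derivative u'(x) = 2*x - 1.
φ(x) = sin(πx/2), so φ'(x) = π*cos(π*x/2)/2.
Note φ(0) = φ(2) = 0, so the boundary term u·φ vanishes.
LHS = ∫_0^2 u(x) φ'(x) dx = ∫_0^2 (π*x^2*cos(π*x/2)/2 - π*x*cos(π*x/2)/2 - π*cos(π*x/2)/2) dx. Term by term:
  ∫_0^2 -π*cos(π*x/2)/2 dx = 0;  ∫_0^2 π*x^2*cos(π*x/2)/2 dx = -8/π;  ∫_0^2 -π*x*cos(π*x/2)/2 dx = 4/π.
Sum: 0 − 8/π + 4/π = -4/π.
So LHS = -4/π.
∫_0^2 v(x) φ(x) dx = ∫_0^2 (2*x*sin(π*x/2) + sin(π*x/2)) dx. Term by term:
  ∫_0^2 2*x*sin(π*x/2) dx = 8/π;  ∫_0^2 sin(π*x/2) dx = 4/π.
Sum: 8/π + 4/π = 12/π.
So RHS = -∫_0^2 v(x) φ(x) dx = -12/π.
LHS − RHS = 8/π ≠ 0, so the identity fails.
(For a valid weak derivative the identity must hold for EVERY test function, in particular this one. The failure shows v is NOT the weak derivative of u.)
Correct weak derivative would be u'(x) = 2*x - 1.


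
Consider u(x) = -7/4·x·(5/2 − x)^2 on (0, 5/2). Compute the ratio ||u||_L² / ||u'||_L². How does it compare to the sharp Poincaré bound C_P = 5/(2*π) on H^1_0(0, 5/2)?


||u||_L² / ||u'||_L² = 5*sqrt(14)/28 < C_P = 5/(2*π).

u(x) = -7/4·x·(5/2 − x)^2, so u'(x) = -21*x^2/4 + 35*x/2 - 175/16.
u(x) = -7/4·x·(5/2 − x)^2 vanishes at x = 0 and x = 5/2, so u ∈ H^1_0(0, 5/2). Differentiate via the product rule and integrate the resulting polynomials term by term.
  ∫_0^5/2 u² dx = ∫_0^5/2 (49*x^6/16 - 245*x^5/8 + 3675*x^4/32 - 6125*x^3/32 + 30625*x^2/256) dx. Term by term:
    ∫_0^5/2 49*x^6/16 dx = 546875/2048;  ∫_0^5/2 -245*x^5/8 dx = -3828125/3072;  ∫_0^5/2 3675*x^4/32 dx = 2296875/1024;
    ∫_0^5/2 -6125*x^3/32 dx = -3828125/2048;  ∫_0^5/2 30625*x^2/256 dx = 3828125/6144.
  Sum: 546875/2048 − 3828125/3072 + 2296875/1024 − 3828125/2048 + 3828125/6144 = 109375/6144.
  ∫_0^5/2 (u')² dx = ∫_0^5/2 (441*x^4/16 - 735*x^3/4 + 13475*x^2/32 - 6125*x/16 + 30625/256) dx. Term by term:
    ∫_0^5/2 441*x^4/16 dx = 275625/512;  ∫_0^5/2 -735*x^3/4 dx = -459375/256;  ∫_0^5/2 13475*x^2/32 dx = 1684375/768;
    ∫_0^5/2 -6125*x/16 dx = -153125/128;  ∫_0^5/2 30625/256 dx = 153125/512.
  Sum: 275625/512 − 459375/256 + 1684375/768 − 153125/128 + 153125/512 = 30625/768.
∫_0^5/2 u² dx = 109375/6144, so ||u||_L² = 125*sqrt(42)/192.
∫_0^5/2 (u')² dx = 30625/768, so ||u'||_L² = 175*sqrt(3)/48.
Ratio ||u||_L² / ||u'||_L² = 5*sqrt(14)/28.
Sharp Poincaré constant on H^1_0(0, 5/2) is C_P = L/π = 5/(2*π), achieved by sin(2*π/5·x).
A polynomial bump cannot attain the sharp Poincaré constant (only the first sine eigenfunction does), so the ratio is strictly less than C_P, consistent with ||u||_L² ≤ C_P ||u'||_L².


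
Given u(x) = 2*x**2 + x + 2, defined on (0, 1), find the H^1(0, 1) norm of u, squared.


||u||_{H^1}^2 = 317/15

The H^1 norm (squared) on an interval (0, L) is
  ||u||_{H^1}^2 = ∫_0^L u(x)^2 dx + ∫_0^L u'(x)^2 dx.
Compute u'(x) = 4*x + 1.
Then u(x)^2 = 4*x**4 + 4*x**3 + 9*x**2 + 4*x + 4 and u'(x)^2 = 16*x**2 + 8*x + 1.
Integrate each monomial from 0 to 1 using ∫_0^1 c·x^n dx = c·1^(n+1)/(n+1):
  ∫_0^1 u(x)^2 dx = ∫_0^1 (4*x^4 + 4*x^3 + 9*x^2 + 4*x + 4) dx. Term by term:
    ∫_0^1 4*x^4 dx = 4/5;  ∫_0^1 4*x^3 dx = 1;  ∫_0^1 9*x^2 dx = 3;
    ∫_0^1 4*x dx = 2;  ∫_0^1 4 dx = 4.
  Sum: 4/5 + 1 + 3 + 2 + 4 = 54/5.
  ∫_0^1 u'(x)^2 dx = ∫_0^1 (16*x^2 + 8*x + 1) dx. Term by term:
    ∫_0^1 16*x^2 dx = 16/3;  ∫_0^1 8*x dx = 4;  ∫_0^1 1 dx = 1.
  Sum: 16/3 + 4 + 1 = 31/3.
Adding: ||u||_{H^1}^2 = 54/5 + 31/3 = 317/15.
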